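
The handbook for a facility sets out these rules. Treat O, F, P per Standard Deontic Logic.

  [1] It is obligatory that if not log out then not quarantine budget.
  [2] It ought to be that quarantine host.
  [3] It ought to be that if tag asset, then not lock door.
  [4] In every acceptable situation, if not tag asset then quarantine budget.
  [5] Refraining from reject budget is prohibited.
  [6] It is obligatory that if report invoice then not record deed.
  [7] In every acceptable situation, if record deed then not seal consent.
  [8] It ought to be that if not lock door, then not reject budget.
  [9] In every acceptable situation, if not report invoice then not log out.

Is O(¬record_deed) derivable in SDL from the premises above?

Yes

F(¬reject_budget) at premise 5 means O(reject_budget).
Premise 8 is O(¬lock_door → ¬reject_budget); contrapositively O(reject_budget → lock_door). Since O(reject_budget) holds, K gives O(lock_door).
Premise 3, O(tag_asset → ¬lock_door), contraposes to O(lock_door → ¬tag_asset); with O(lock_door) we get O(¬tag_asset).
With premise 4, O(¬tag_asset → quarantine_budget), the K-axiom yields O(quarantine_budget).
Premise 1 is O(¬log_out → ¬quarantine_budget); contrapositively O(quarantine_budget → log_out). Since O(quarantine_budget) holds, K gives O(log_out).
The contrapositive of premise 9 (O(¬report_invoice → ¬log_out)) is O(log_out → report_invoice), and O(log_out) is already established, so O(report_invoice).
With premise 6, O(report_invoice → ¬record_deed), the K-axiom yields O(¬record_deed).
Premises 2, 7 do not contribute to this derivation.
So O(¬record_deed) follows.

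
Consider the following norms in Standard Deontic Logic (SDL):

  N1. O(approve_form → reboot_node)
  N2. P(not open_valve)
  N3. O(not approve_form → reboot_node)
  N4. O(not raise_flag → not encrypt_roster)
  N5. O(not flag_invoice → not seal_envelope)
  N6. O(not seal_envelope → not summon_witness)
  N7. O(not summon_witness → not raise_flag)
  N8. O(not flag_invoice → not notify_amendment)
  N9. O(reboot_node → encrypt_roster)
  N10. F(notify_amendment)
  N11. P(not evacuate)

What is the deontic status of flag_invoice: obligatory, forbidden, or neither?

Premises 1 and 3 are O(approve_form → reboot_node) and O(not approve_form → reboot_node); every ideal world satisfies approve_form or not approve_form, so in either case reboot_node holds — hence O(reboot_node).
From O(reboot_node) and premise 9, O(reboot_node → encrypt_roster), we obtain O(encrypt_roster).
Premise 4, O(not raise_flag → not encrypt_roster), contraposes to O(encrypt_roster → raise_flag); with O(encrypt_roster) we get O(raise_flag).
Premise 7, O(not summon_witness → not raise_flag), contraposes to O(raise_flag → summon_witness); with O(raise_flag) we get O(summon_witness).
Premise 6, O(not seal_envelope → not summon_witness), contraposes to O(summon_witness → seal_envelope); with O(summon_witness) we get O(seal_envelope).
The contrapositive of premise 5 (O(not flag_invoice → not seal_envelope)) is O(seal_envelope → flag_invoice), and O(seal_envelope) is already established, so O(flag_invoice).
Premises 2, 8, 10, 11 do not contribute to this derivation.
Hence flag_invoice is obligatory.

Obligatory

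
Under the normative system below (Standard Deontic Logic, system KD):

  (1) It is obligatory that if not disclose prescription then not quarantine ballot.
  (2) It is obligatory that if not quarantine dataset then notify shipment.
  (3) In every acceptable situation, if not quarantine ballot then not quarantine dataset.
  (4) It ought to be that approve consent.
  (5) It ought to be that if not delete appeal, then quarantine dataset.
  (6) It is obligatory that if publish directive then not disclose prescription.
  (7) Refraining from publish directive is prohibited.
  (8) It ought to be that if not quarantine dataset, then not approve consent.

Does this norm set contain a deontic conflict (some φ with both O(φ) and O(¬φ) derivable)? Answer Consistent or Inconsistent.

Premise 4 gives O(approve_consent).
Premise 8, O(¬quarantine_dataset → ¬approve_consent), contraposes to O(approve_consent → quarantine_dataset); with O(approve_consent) we get O(quarantine_dataset).
The contrapositive of premise 3 (O(¬quarantine_ballot → ¬quarantine_dataset)) is O(quarantine_dataset → quarantine_ballot), and O(quarantine_dataset) is already established, so O(quarantine_ballot).
Premise 1 is O(¬disclose_prescription → ¬quarantine_ballot); contrapositively O(quarantine_ballot → disclose_prescription). Since O(quarantine_ballot) holds, K gives O(disclose_prescription).
The contrapositive of premise 6 (O(publish_directive → ¬disclose_prescription)) is O(disclose_prescription → ¬publish_directive), and O(disclose_prescription) is already established, so O(¬publish_directive).
But premise 7, F(¬publish_directive), means O(publish_directive).
We now have both O(¬publish_directive) and O(publish_directive) — publish_directive is simultaneously obligatory and forbidden, violating the D-axiom.

Inconsistent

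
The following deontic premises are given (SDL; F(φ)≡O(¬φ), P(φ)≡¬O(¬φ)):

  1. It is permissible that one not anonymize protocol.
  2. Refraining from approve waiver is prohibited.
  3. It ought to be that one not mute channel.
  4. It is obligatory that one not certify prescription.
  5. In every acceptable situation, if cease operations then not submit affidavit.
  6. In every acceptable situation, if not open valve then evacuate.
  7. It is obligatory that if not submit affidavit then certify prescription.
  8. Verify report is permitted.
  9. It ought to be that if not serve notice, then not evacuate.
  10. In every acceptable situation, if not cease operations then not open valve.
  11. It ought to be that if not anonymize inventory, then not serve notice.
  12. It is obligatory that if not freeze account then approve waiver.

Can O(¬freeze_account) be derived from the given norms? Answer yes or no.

No

Premise 12 is O(¬freeze_account → approve_waiver); even if O(approve_waiver) held, inferring O(¬freeze_account) would be affirming the consequent — invalid.
No other premise forces O(¬freeze_account). An ideal world satisfying every premise can still have ¬freeze_account false, so O(¬freeze_account) is not derivable.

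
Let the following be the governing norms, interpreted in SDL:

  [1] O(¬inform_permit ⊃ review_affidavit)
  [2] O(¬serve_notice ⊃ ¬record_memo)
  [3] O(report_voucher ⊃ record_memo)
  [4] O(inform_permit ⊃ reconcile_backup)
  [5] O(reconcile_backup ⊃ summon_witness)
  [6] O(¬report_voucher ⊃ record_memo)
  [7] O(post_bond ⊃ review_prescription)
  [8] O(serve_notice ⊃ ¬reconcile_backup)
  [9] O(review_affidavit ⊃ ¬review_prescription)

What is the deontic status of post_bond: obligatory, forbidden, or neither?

Premises 3 and 6 cover both cases: O(report_voucher ⊃ record_memo) and O(¬report_voucher ⊃ record_memo). Since report_voucher ∨ ¬report_voucher is a tautology, O(record_memo) follows.
Premise 2 is O(¬serve_notice ⊃ ¬record_memo); contrapositively O(record_memo ⊃ serve_notice). Since O(record_memo) holds, K gives O(serve_notice).
With premise 8, O(serve_notice ⊃ ¬reconcile_backup), the K-axiom yields O(¬reconcile_backup).
Premise 4 is O(inform_permit ⊃ reconcile_backup); contrapositively O(¬reconcile_backup ⊃ ¬inform_permit). Since O(¬reconcile_backup) holds, K gives O(¬inform_permit).
Premise 1 is O(¬inform_permit ⊃ review_affidavit); since O(¬inform_permit), deontic closure gives O(review_affidavit).
Applying K to premise 9 (O(review_affidavit ⊃ ¬review_prescription)) and O(review_affidavit) yields O(¬review_prescription).
The contrapositive of premise 7 (O(post_bond ⊃ review_prescription)) is O(¬review_prescription ⊃ ¬post_bond), and O(¬review_prescription) is already established, so O(¬post_bond).
Premise 5 does not contribute to this derivation.
Thus O(¬post_bond), which is F(post_bond): post_bond is forbidden.

Forbidden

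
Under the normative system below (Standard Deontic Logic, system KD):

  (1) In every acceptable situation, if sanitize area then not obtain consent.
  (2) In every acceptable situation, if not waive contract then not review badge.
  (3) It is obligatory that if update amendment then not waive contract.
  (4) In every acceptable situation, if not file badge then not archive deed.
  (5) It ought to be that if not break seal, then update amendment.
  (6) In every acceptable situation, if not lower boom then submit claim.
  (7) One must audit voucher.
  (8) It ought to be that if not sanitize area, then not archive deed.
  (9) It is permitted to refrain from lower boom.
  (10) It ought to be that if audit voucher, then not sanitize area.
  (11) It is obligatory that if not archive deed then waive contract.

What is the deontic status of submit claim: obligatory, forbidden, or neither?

Premise 6 is O(¬lower_boom → submit_claim), but O(¬lower_boom) is not derivable from the premises (the permission P(¬lower_boom) asserts only ¬O(lower_boom), not O(¬lower_boom)), so it does not yield O(submit_claim).
No premise or chain of K-axiom applications forces O(submit_claim), and none forces O(¬submit_claim). So submit_claim is neither obligatory nor forbidden under these norms.

Neither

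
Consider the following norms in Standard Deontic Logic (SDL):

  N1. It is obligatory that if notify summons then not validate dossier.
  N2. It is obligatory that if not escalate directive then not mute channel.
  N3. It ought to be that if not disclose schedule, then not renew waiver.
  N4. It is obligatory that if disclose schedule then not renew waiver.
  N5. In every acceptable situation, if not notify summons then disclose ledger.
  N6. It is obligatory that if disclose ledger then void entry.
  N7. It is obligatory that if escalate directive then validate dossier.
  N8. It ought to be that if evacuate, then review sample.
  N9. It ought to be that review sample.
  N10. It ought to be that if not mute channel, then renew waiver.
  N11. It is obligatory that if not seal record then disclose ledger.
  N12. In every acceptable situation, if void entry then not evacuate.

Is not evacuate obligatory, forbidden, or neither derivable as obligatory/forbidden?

Obligatory

Premises 4 and 3 are O(disclose_schedule → ¬renew_waiver) and O(¬disclose_schedule → ¬renew_waiver); every ideal world satisfies disclose_schedule or ¬disclose_schedule, so in either case ¬renew_waiver holds — hence O(¬renew_waiver).
Premise 10 is O(¬mute_channel → renew_waiver); contrapositively O(¬renew_waiver → mute_channel). Since O(¬renew_waiver) holds, K gives O(mute_channel).
Premise 2, O(¬escalate_directive → ¬mute_channel), contraposes to O(mute_channel → escalate_directive); with O(mute_channel) we get O(escalate_directive).
Premise 7 is O(escalate_directive → validate_dossier); since O(escalate_directive), deontic closure gives O(validate_dossier).
Premise 1, O(notify_summons → ¬validate_dossier), contraposes to O(validate_dossier → ¬notify_summons); with O(validate_dossier) we get O(¬notify_summons).
Premise 5 is O(¬notify_summons → disclose_ledger); since O(¬notify_summons), deontic closure gives O(disclose_ledger).
From O(disclose_ledger) and premise 6, O(disclose_ledger → void_entry), we obtain O(void_entry).
From O(void_entry) and premise 12, O(void_entry → ¬evacuate), we obtain O(¬evacuate).
Premises 8, 9, 11 do not contribute to this derivation.
Hence ¬evacuate is obligatory.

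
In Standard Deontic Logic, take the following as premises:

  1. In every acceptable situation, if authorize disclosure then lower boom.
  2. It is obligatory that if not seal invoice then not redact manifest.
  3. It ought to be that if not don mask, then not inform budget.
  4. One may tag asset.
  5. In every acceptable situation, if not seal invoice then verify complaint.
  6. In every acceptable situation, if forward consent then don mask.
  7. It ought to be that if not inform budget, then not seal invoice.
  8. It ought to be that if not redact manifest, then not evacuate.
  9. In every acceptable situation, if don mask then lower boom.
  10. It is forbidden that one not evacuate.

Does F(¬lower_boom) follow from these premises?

Premise 10, F(¬evacuate), is equivalent to O(evacuate).
Premise 8 is O(¬redact_manifest → ¬evacuate); contrapositively O(evacuate → redact_manifest). Since O(evacuate) holds, K gives O(redact_manifest).
The contrapositive of premise 2 (O(¬seal_invoice → ¬redact_manifest)) is O(redact_manifest → seal_invoice), and O(redact_manifest) is already established, so O(seal_invoice).
Premise 7, O(¬inform_budget → ¬seal_invoice), contraposes to O(seal_invoice → inform_budget); with O(seal_invoice) we get O(inform_budget).
Premise 3 is O(¬don_mask → ¬inform_budget); contrapositively O(inform_budget → don_mask). Since O(inform_budget) holds, K gives O(don_mask).
With premise 9, O(don_mask → lower_boom), the K-axiom yields O(lower_boom).
Premises 1, 4, 5, 6 do not contribute to this derivation.
So O(lower_boom) holds, i.e. F(¬lower_boom). The claim follows.

Yes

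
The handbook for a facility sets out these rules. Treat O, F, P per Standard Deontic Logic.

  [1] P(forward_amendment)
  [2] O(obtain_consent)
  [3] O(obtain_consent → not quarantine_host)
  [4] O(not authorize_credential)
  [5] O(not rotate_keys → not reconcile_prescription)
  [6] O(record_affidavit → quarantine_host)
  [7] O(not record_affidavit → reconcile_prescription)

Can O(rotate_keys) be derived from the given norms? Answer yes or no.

Yes

Premise 2 gives O(obtain_consent).
Applying K to premise 3 (O(obtain_consent → not quarantine_host)) and O(obtain_consent) yields O(not quarantine_host).
The contrapositive of premise 6 (O(record_affidavit → quarantine_host)) is O(not quarantine_host → not record_affidavit), and O(not quarantine_host) is already established, so O(not record_affidavit).
With premise 7, O(not record_affidavit → reconcile_prescription), the K-axiom yields O(reconcile_prescription).
Premise 5 is O(not rotate_keys → not reconcile_prescription); contrapositively O(reconcile_prescription → rotate_keys). Since O(reconcile_prescription) holds, K gives O(rotate_keys).
Premises 1, 4 do not contribute to this derivation.
So O(rotate_keys) follows.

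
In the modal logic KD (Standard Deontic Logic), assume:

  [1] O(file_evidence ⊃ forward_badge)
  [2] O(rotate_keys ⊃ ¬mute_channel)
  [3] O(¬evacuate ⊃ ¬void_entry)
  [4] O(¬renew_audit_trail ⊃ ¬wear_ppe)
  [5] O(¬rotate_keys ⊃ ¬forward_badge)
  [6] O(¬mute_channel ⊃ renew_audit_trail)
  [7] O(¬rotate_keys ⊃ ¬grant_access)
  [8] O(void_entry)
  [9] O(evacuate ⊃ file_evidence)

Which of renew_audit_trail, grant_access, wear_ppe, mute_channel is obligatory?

renew_audit_trail

From premise 8 we have O(void_entry).
The contrapositive of premise 3 (O(¬evacuate ⊃ ¬void_entry)) is O(void_entry ⊃ evacuate), and O(void_entry) is already established, so O(evacuate).
With premise 9, O(evacuate ⊃ file_evidence), the K-axiom yields O(file_evidence).
From O(file_evidence) and premise 1, O(file_evidence ⊃ forward_badge), we obtain O(forward_badge).
Premise 5, O(¬rotate_keys ⊃ ¬forward_badge), contraposes to O(forward_badge ⊃ rotate_keys); with O(forward_badge) we get O(rotate_keys).
From O(rotate_keys) and premise 2, O(rotate_keys ⊃ ¬mute_channel), we obtain O(¬mute_channel).
Applying K to premise 6 (O(¬mute_channel ⊃ renew_audit_trail)) and O(¬mute_channel) yields O(renew_audit_trail).
So O(renew_audit_trail) holds — renew_audit_trail is obligatory. None of the other listed options is made obligatory by any chain of premises.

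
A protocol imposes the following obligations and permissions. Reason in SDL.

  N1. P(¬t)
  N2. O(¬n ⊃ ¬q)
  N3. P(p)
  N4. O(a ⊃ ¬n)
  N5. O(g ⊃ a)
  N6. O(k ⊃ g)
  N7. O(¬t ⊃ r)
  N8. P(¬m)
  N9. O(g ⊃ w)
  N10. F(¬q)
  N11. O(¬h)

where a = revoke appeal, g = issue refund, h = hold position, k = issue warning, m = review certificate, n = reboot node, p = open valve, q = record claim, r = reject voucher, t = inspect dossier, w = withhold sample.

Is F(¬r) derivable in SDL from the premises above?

No

Premise 7 is O(¬t ⊃ r), but O(¬t) is not derivable from the premises (the permission P(¬t) asserts only ¬O(t), not O(¬t)), so it does not yield O(r).
No other premise forces O(r). An ideal world satisfying every premise can still have ¬r true, so F(¬r) is not derivable.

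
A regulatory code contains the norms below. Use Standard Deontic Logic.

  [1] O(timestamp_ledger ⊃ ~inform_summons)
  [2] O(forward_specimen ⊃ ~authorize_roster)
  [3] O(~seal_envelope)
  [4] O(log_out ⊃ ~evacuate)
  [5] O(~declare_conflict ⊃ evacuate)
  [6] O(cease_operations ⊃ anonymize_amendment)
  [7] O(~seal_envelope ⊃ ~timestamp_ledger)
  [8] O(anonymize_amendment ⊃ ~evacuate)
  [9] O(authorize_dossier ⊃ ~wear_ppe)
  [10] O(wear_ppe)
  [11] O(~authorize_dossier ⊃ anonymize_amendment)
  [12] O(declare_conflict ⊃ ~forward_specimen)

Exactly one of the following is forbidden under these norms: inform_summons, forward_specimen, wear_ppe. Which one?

forward_specimen

Premise 10 states O(wear_ppe) outright.
Premise 9, O(authorize_dossier ⊃ ~wear_ppe), contraposes to O(wear_ppe ⊃ ~authorize_dossier); with O(wear_ppe) we get O(~authorize_dossier).
From O(~authorize_dossier) and premise 11, O(~authorize_dossier ⊃ anonymize_amendment), we obtain O(anonymize_amendment).
With premise 8, O(anonymize_amendment ⊃ ~evacuate), the K-axiom yields O(~evacuate).
Premise 5, O(~declare_conflict ⊃ evacuate), contraposes to O(~evacuate ⊃ declare_conflict); with O(~evacuate) we get O(declare_conflict).
With premise 12, O(declare_conflict ⊃ ~forward_specimen), the K-axiom yields O(~forward_specimen).
So O(~forward_specimen) holds, i.e. forward_specimen is forbidden. None of the other listed options is forbidden under the premises.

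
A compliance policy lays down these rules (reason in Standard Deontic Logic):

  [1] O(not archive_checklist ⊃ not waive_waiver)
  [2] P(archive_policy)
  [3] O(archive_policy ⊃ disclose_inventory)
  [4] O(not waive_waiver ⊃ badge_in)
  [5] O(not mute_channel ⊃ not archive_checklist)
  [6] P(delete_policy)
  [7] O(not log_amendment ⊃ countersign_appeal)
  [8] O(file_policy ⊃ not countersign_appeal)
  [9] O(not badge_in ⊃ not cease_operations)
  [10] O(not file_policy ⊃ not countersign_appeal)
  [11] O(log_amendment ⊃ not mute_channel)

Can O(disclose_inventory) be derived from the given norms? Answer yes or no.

Premise 3 is O(archive_policy ⊃ disclose_inventory), but O(archive_policy) is not derivable from the premises (the permission P(archive_policy) asserts only not O(not archive_policy), not O(archive_policy)), so it does not yield O(disclose_inventory).
No other premise forces O(disclose_inventory). An ideal world satisfying every premise can still have disclose_inventory false, so O(disclose_inventory) is not derivable.

No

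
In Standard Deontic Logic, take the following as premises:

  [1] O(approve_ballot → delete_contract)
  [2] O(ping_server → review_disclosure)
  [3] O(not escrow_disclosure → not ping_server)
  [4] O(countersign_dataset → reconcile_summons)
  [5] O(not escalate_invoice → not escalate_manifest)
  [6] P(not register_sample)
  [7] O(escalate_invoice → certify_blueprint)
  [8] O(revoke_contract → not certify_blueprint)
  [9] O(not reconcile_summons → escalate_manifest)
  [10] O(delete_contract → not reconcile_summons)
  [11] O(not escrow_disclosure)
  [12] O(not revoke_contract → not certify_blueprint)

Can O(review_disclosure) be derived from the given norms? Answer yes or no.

Premise 2 is O(ping_server → review_disclosure), but O(ping_server) is not derivable from the premises, so it does not yield O(review_disclosure).
No other premise forces O(review_disclosure). An ideal world satisfying every premise can still have review_disclosure false, so O(review_disclosure) is not derivable.

No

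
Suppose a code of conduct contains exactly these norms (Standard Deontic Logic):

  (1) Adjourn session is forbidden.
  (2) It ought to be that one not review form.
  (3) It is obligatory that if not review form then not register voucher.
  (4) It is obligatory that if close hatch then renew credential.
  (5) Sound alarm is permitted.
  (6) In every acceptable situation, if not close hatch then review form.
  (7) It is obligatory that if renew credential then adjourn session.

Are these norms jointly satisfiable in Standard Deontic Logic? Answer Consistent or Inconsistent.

Inconsistent

Premise 1, F(adjourn_session), is equivalent to O(¬adjourn_session).
Premise 7, O(renew_credential → adjourn_session), contraposes to O(¬adjourn_session → ¬renew_credential); with O(¬adjourn_session) we get O(¬renew_credential).
Premise 4, O(close_hatch → renew_credential), contraposes to O(¬renew_credential → ¬close_hatch); with O(¬renew_credential) we get O(¬close_hatch).
Applying K to premise 6 (O(¬close_hatch → review_form)) and O(¬close_hatch) yields O(review_form).
But premise 2 directly asserts O(¬review_form).
We now have both O(review_form) and O(¬review_form) — review_form is simultaneously obligatory and forbidden, violating the D-axiom.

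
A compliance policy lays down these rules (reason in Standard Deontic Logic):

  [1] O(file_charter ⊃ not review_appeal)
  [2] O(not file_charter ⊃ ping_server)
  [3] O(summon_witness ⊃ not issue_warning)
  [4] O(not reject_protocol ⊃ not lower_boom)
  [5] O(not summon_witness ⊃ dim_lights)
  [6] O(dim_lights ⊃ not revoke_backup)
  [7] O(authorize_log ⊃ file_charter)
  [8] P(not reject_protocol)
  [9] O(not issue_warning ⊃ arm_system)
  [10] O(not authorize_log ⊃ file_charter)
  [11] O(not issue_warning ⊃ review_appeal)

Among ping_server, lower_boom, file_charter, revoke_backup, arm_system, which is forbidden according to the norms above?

Premises 7 and 10 cover both cases: O(authorize_log ⊃ file_charter) and O(not authorize_log ⊃ file_charter). Since authorize_log ∨ not authorize_log is a tautology, O(file_charter) follows.
From O(file_charter) and premise 1, O(file_charter ⊃ not review_appeal), we obtain O(not review_appeal).
Premise 11 is O(not issue_warning ⊃ review_appeal); contrapositively O(not review_appeal ⊃ issue_warning). Since O(not review_appeal) holds, K gives O(issue_warning).
Premise 3 is O(summon_witness ⊃ not issue_warning); contrapositively O(issue_warning ⊃ not summon_witness). Since O(issue_warning) holds, K gives O(not summon_witness).
Premise 5 is O(not summon_witness ⊃ dim_lights); since O(not summon_witness), deontic closure gives O(dim_lights).
Applying K to premise 6 (O(dim_lights ⊃ not revoke_backup)) and O(dim_lights) yields O(not revoke_backup).
So O(not revoke_backup) holds, i.e. revoke_backup is forbidden. None of the other listed options is forbidden under the premises.

revoke_backup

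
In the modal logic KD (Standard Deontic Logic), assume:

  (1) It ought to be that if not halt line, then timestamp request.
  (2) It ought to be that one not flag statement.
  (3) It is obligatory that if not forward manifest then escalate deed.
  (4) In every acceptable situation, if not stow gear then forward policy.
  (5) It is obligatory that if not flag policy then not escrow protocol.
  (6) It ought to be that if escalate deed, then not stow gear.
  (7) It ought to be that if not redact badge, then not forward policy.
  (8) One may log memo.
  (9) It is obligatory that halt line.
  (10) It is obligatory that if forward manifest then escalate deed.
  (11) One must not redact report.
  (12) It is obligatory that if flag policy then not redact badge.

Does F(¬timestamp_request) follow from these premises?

No

Premise 1 is O(¬halt_line → timestamp_request), but O(¬halt_line) is not derivable from the premises, so it does not yield O(timestamp_request).
No other premise forces O(timestamp_request). An ideal world satisfying every premise can still have ¬timestamp_request true, so F(¬timestamp_request) is not derivable.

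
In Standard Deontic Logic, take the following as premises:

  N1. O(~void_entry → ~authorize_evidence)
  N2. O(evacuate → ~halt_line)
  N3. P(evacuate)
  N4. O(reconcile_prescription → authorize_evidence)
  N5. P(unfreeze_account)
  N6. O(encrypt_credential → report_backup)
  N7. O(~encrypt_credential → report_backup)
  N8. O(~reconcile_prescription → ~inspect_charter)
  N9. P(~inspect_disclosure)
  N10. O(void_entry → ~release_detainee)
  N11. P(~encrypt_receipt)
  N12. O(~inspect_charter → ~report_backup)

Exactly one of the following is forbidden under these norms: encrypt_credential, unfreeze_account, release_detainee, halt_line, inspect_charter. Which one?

By case analysis on ~encrypt_credential: premise 7 gives O(~encrypt_credential → report_backup) and premise 6 gives O(encrypt_credential → report_backup), so O(report_backup) either way.
Premise 12 is O(~inspect_charter → ~report_backup); contrapositively O(report_backup → inspect_charter). Since O(report_backup) holds, K gives O(inspect_charter).
The contrapositive of premise 8 (O(~reconcile_prescription → ~inspect_charter)) is O(inspect_charter → reconcile_prescription), and O(inspect_charter) is already established, so O(reconcile_prescription).
Premise 4 is O(reconcile_prescription → authorize_evidence); since O(reconcile_prescription), deontic closure gives O(authorize_evidence).
Premise 1, O(~void_entry → ~authorize_evidence), contraposes to O(authorize_evidence → void_entry); with O(authorize_evidence) we get O(void_entry).
With premise 10, O(void_entry → ~release_detainee), the K-axiom yields O(~release_detainee).
So O(~release_detainee) holds, i.e. release_detainee is forbidden. None of the other listed options is forbidden under the premises.

release_detainee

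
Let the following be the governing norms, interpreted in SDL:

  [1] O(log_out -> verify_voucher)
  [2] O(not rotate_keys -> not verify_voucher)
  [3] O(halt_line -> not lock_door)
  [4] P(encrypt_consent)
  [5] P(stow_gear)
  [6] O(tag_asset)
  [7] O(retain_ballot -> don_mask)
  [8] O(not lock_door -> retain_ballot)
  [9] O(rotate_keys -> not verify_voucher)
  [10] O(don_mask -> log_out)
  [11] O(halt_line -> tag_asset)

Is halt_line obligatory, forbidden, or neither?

Premises 2 and 9 are O(not rotate_keys -> not verify_voucher) and O(rotate_keys -> not verify_voucher); every ideal world satisfies not rotate_keys or rotate_keys, so in either case not verify_voucher holds — hence O(not verify_voucher).
The contrapositive of premise 1 (O(log_out -> verify_voucher)) is O(not verify_voucher -> not log_out), and O(not verify_voucher) is already established, so O(not log_out).
The contrapositive of premise 10 (O(don_mask -> log_out)) is O(not log_out -> not don_mask), and O(not log_out) is already established, so O(not don_mask).
Premise 7, O(retain_ballot -> don_mask), contraposes to O(not don_mask -> not retain_ballot); with O(not don_mask) we get O(not retain_ballot).
Premise 8 is O(not lock_door -> retain_ballot); contrapositively O(not retain_ballot -> lock_door). Since O(not retain_ballot) holds, K gives O(lock_door).
The contrapositive of premise 3 (O(halt_line -> not lock_door)) is O(lock_door -> not halt_line), and O(lock_door) is already established, so O(not halt_line).
Premises 4, 5, 6, 11 do not contribute to this derivation.
Thus O(not halt_line), which is F(halt_line): halt_line is forbidden.

Forbidden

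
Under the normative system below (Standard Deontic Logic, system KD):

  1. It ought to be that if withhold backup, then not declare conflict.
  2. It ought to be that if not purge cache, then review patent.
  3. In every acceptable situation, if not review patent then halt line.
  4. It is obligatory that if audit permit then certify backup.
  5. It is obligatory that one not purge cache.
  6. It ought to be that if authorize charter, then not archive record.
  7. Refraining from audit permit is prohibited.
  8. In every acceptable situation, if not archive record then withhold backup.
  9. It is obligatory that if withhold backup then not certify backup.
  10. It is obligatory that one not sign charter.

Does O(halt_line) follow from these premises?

No

Premise 3 is O(¬review_patent → halt_line), but O(¬review_patent) is not derivable from the premises, so it does not yield O(halt_line).
No other premise forces O(halt_line). An ideal world satisfying every premise can still have halt_line false, so O(halt_line) is not derivable.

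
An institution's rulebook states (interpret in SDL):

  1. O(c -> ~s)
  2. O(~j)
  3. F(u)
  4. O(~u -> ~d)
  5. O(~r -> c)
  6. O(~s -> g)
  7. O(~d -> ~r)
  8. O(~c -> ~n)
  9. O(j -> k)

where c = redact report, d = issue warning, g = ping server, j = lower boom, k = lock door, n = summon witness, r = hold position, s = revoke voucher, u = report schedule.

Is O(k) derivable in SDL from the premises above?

Premise 9 is O(j -> k), but O(j) is not derivable from the premises, so it does not yield O(k).
No other premise forces O(k). An ideal world satisfying every premise can still have k false, so O(k) is not derivable.

No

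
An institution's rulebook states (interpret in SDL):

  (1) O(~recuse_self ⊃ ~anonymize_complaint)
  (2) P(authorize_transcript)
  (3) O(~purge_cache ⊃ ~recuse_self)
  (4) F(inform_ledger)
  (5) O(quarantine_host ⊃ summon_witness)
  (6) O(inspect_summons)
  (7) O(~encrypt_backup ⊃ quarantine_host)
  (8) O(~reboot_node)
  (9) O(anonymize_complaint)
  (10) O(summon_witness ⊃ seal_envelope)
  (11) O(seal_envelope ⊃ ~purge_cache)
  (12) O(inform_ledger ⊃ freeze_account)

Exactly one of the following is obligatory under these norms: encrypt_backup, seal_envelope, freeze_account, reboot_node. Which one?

encrypt_backup

Premise 9 gives O(anonymize_complaint).
The contrapositive of premise 1 (O(~recuse_self ⊃ ~anonymize_complaint)) is O(anonymize_complaint ⊃ recuse_self), and O(anonymize_complaint) is already established, so O(recuse_self).
Premise 3 is O(~purge_cache ⊃ ~recuse_self); contrapositively O(recuse_self ⊃ purge_cache). Since O(recuse_self) holds, K gives O(purge_cache).
The contrapositive of premise 11 (O(seal_envelope ⊃ ~purge_cache)) is O(purge_cache ⊃ ~seal_envelope), and O(purge_cache) is already established, so O(~seal_envelope).
The contrapositive of premise 10 (O(summon_witness ⊃ seal_envelope)) is O(~seal_envelope ⊃ ~summon_witness), and O(~seal_envelope) is already established, so O(~summon_witness).
Premise 5 is O(quarantine_host ⊃ summon_witness); contrapositively O(~summon_witness ⊃ ~quarantine_host). Since O(~summon_witness) holds, K gives O(~quarantine_host).
Premise 7 is O(~encrypt_backup ⊃ quarantine_host); contrapositively O(~quarantine_host ⊃ encrypt_backup). Since O(~quarantine_host) holds, K gives O(encrypt_backup).
So O(encrypt_backup) holds — encrypt_backup is obligatory. None of the other listed options is made obligatory by any chain of premises.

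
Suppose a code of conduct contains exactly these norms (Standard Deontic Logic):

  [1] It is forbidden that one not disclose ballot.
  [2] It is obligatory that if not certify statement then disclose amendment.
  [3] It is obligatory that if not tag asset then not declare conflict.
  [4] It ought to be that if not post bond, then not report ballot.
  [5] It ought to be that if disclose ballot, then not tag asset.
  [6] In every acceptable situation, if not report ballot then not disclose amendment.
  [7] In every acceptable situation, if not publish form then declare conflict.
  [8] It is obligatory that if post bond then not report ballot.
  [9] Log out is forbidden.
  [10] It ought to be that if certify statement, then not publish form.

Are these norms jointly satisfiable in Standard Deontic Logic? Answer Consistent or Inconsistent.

Inconsistent

Premises 8 and 4 are O(post_bond → ¬report_ballot) and O(¬post_bond → ¬report_ballot); every ideal world satisfies post_bond or ¬post_bond, so in either case ¬report_ballot holds — hence O(¬report_ballot).
With premise 6, O(¬report_ballot → ¬disclose_amendment), the K-axiom yields O(¬disclose_amendment).
Premise 2 is O(¬certify_statement → disclose_amendment); contrapositively O(¬disclose_amendment → certify_statement). Since O(¬disclose_amendment) holds, K gives O(certify_statement).
Applying K to premise 10 (O(certify_statement → ¬publish_form)) and O(certify_statement) yields O(¬publish_form).
With premise 7, O(¬publish_form → declare_conflict), the K-axiom yields O(declare_conflict).
Premise 3, O(¬tag_asset → ¬declare_conflict), contraposes to O(declare_conflict → tag_asset); with O(declare_conflict) we get O(tag_asset).
Premise 5 is O(disclose_ballot → ¬tag_asset); contrapositively O(tag_asset → ¬disclose_ballot). Since O(tag_asset) holds, K gives O(¬disclose_ballot).
However, F(¬disclose_ballot) at premise 1 amounts to O(disclose_ballot).
We now have both O(¬disclose_ballot) and O(disclose_ballot) — disclose_ballot is simultaneously obligatory and forbidden, violating the D-axiom.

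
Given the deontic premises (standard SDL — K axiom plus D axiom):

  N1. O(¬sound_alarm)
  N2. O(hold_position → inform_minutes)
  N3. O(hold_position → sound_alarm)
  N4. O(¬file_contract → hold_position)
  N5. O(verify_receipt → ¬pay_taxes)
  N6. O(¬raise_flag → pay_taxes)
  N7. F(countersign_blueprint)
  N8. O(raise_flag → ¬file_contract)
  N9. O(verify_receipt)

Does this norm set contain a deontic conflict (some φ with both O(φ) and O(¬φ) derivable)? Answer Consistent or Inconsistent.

Inconsistent

Premise 1 states O(¬sound_alarm) outright.
Premise 3, O(hold_position → sound_alarm), contraposes to O(¬sound_alarm → ¬hold_position); with O(¬sound_alarm) we get O(¬hold_position).
Premise 4, O(¬file_contract → hold_position), contraposes to O(¬hold_position → file_contract); with O(¬hold_position) we get O(file_contract).
Premise 8 is O(raise_flag → ¬file_contract); contrapositively O(file_contract → ¬raise_flag). Since O(file_contract) holds, K gives O(¬raise_flag).
Applying K to premise 6 (O(¬raise_flag → pay_taxes)) and O(¬raise_flag) yields O(pay_taxes).
Premise 5 is O(verify_receipt → ¬pay_taxes); contrapositively O(pay_taxes → ¬verify_receipt). Since O(pay_taxes) holds, K gives O(¬verify_receipt).
But premise 9 directly asserts O(verify_receipt).
We now have both O(¬verify_receipt) and O(verify_receipt) — verify_receipt is simultaneously obligatory and forbidden, violating the D-axiom.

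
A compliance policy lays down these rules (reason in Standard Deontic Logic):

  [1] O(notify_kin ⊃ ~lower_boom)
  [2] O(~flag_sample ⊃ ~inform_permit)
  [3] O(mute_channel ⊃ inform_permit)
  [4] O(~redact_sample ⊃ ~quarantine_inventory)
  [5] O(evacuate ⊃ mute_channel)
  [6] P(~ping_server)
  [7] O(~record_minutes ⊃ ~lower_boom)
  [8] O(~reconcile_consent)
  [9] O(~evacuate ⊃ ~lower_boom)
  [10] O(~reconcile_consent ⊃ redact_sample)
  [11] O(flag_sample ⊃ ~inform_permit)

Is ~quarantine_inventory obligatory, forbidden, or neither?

Premise 4 is O(~redact_sample ⊃ ~quarantine_inventory), but O(~redact_sample) is not derivable from the premises, so it does not yield O(~quarantine_inventory).
No premise or chain of K-axiom applications forces O(~quarantine_inventory), and none forces O(quarantine_inventory). So ~quarantine_inventory is neither obligatory nor forbidden under these norms.

Neither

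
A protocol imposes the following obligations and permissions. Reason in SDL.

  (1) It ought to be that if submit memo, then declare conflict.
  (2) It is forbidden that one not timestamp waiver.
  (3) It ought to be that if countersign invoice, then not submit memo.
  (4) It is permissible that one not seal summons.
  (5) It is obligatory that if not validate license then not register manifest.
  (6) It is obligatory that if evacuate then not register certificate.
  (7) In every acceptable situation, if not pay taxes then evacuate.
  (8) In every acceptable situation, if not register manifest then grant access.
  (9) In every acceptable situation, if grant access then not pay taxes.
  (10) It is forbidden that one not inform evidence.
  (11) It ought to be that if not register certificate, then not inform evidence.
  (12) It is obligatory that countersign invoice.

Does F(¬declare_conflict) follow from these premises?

Premise 1 is O(submit_memo → declare_conflict), but O(submit_memo) is not derivable from the premises, so it does not yield O(declare_conflict).
No other premise forces O(declare_conflict). An ideal world satisfying every premise can still have ¬declare_conflict true, so F(¬declare_conflict) is not derivable.

No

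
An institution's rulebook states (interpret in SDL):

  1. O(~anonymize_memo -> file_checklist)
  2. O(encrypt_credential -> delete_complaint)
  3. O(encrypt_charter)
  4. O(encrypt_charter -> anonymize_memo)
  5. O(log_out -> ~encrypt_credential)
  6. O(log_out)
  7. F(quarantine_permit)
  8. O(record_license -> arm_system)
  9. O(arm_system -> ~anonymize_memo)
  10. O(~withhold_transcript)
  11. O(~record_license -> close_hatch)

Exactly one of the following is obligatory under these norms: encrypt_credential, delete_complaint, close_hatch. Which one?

close_hatch

Premise 3 gives O(encrypt_charter).
Applying K to premise 4 (O(encrypt_charter -> anonymize_memo)) and O(encrypt_charter) yields O(anonymize_memo).
Premise 9, O(arm_system -> ~anonymize_memo), contraposes to O(anonymize_memo -> ~arm_system); with O(anonymize_memo) we get O(~arm_system).
Premise 8 is O(record_license -> arm_system); contrapositively O(~arm_system -> ~record_license). Since O(~arm_system) holds, K gives O(~record_license).
With premise 11, O(~record_license -> close_hatch), the K-axiom yields O(close_hatch).
So O(close_hatch) holds — close_hatch is obligatory. None of the other listed options is made obligatory by any chain of premises.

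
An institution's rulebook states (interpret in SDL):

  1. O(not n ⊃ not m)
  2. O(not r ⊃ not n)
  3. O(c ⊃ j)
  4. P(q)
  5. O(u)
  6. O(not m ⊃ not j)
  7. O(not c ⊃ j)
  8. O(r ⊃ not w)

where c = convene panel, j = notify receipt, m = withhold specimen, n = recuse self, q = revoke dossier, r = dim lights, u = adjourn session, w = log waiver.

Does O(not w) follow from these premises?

Yes

By case analysis on not c: premise 7 gives O(not c ⊃ j) and premise 3 gives O(c ⊃ j), so O(j) either way.
The contrapositive of premise 6 (O(not m ⊃ not j)) is O(j ⊃ m), and O(j) is already established, so O(m).
Premise 1 is O(not n ⊃ not m); contrapositively O(m ⊃ n). Since O(m) holds, K gives O(n).
The contrapositive of premise 2 (O(not r ⊃ not n)) is O(n ⊃ r), and O(n) is already established, so O(r).
With premise 8, O(r ⊃ not w), the K-axiom yields O(not w).
Premises 4, 5 do not contribute to this derivation.
So O(not w) follows.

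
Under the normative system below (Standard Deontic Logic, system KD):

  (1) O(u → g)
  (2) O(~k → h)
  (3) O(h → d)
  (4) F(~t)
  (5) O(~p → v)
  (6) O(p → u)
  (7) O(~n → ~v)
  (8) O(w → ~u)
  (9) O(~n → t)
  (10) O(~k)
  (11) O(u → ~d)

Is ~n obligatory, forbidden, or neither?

Forbidden

Premise 10 states O(~k) outright.
Premise 2 is O(~k → h); since O(~k), deontic closure gives O(h).
From O(h) and premise 3, O(h → d), we obtain O(d).
The contrapositive of premise 11 (O(u → ~d)) is O(d → ~u), and O(d) is already established, so O(~u).
Premise 6, O(p → u), contraposes to O(~u → ~p); with O(~u) we get O(~p).
Applying K to premise 5 (O(~p → v)) and O(~p) yields O(v).
Premise 7 is O(~n → ~v); contrapositively O(v → n). Since O(v) holds, K gives O(n).
Premises 1, 4, 8, 9 do not contribute to this derivation.
Thus O(n), which is F(~n): ~n is forbidden.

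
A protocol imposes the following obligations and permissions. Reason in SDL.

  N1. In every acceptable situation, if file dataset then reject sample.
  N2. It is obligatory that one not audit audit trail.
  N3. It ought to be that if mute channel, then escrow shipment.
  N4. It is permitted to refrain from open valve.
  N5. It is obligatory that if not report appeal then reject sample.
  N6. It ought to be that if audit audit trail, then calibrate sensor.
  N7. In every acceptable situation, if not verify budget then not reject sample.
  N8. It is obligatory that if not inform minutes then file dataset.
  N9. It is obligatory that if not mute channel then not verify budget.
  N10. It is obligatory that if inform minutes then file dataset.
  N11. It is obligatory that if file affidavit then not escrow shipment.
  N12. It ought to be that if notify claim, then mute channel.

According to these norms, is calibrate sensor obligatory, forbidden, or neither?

Premise 6 is O(audit_audit_trail → calibrate_sensor), but O(audit_audit_trail) is not derivable from the premises, so it does not yield O(calibrate_sensor).
No premise or chain of K-axiom applications forces O(calibrate_sensor), and none forces O(¬calibrate_sensor). So calibrate_sensor is neither obligatory nor forbidden under these norms.

Neither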